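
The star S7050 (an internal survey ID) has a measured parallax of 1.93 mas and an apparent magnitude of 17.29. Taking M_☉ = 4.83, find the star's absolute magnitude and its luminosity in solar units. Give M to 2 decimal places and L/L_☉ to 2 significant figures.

d = 1/p = 1000/1.93 mas = 518.1 pc
M = m − 5 log₁₀ d + 5 = 17.29 − 5·2.7144 + 5 = 8.718
M − M_☉ = 8.718 − 4.83 = 3.888
L/L_☉ = 10^(−0.4 × 3.888) = 0.02785

M ≈ 8.72; L/L_☉ ≈ 0.028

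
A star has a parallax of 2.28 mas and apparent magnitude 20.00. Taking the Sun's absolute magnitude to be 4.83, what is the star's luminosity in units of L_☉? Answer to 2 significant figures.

d = 1/p = 1000/2.28 mas = 438.6 pc
M = m − 5 log₁₀ d + 5 = 20.00 − 5·2.6421 + 5 = 11.790
M − M_☉ = 11.790 − 4.83 = 6.960
L/L_☉ = 10^(−0.4 × 6.960) = 1.645×10^-3

L/L_☉ ≈ 1.6×10^-3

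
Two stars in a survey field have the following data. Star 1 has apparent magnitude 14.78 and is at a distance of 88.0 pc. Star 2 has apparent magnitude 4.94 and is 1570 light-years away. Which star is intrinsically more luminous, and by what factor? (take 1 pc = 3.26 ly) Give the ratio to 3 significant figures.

Star 1: M = m − 5 log₁₀ d + 5 = 14.78 − 5·1.9445 + 5 = 10.058
Star 2: d = 1570 ly / 3.26 = 481.6 pc
Star 2: M = m − 5 log₁₀ d + 5 = 4.94 − 5·2.6827 + 5 = -3.473
ΔM = M_1 − M_2 = 10.058 − (-3.473) = 13.531; smaller M is more luminous → Star 2.
L ratio = 10^(0.4 |ΔM|) = 10^5.412 = 258500

Star 2 is more luminous, by a factor of 258000.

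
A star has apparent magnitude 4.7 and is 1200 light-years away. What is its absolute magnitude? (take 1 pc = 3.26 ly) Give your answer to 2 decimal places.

M ≈ -3.13

d = 1200 ly / 3.26 = 368.1 pc
5 log₁₀(d/10 pc) = 5 log₁₀(368.1) − 5 = 7.830
M = m − 5 log₁₀(d/10) = 4.7 − 7.830 = -3.130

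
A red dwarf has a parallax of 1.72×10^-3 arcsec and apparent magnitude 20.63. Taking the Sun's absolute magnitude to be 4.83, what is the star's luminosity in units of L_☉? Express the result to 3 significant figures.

d = 1/p = 1/1.72×10^-3″ = 581.4 pc
M = m − 5 log₁₀ d + 5 = 20.63 − 5·2.7645 + 5 = 11.808
M − M_☉ = 11.808 − 4.83 = 6.978
L/L_☉ = 10^(−0.4 × 6.978) = 1.618×10^-3

L/L_☉ ≈ 1.62×10^-3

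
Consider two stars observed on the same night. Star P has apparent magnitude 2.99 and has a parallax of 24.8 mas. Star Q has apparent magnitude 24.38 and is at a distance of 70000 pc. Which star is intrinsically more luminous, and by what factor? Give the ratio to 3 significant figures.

Star P: p = 24.8 mas = 0.0248″ → d = 1/p = 40.32 pc
Star P: M = m − 5 log₁₀ d + 5 = 2.99 − 5·1.6055 + 5 = -0.038
Star Q: M = m − 5 log₁₀ d + 5 = 24.38 − 5·4.8451 + 5 = 5.155
ΔM = M_P − M_Q = -0.038 − (5.155) = -5.192; smaller M is more luminous → Star P.
L ratio = 10^(0.4 |ΔM|) = 10^2.077 = 119.4

Star P is more luminous, by a factor of 119.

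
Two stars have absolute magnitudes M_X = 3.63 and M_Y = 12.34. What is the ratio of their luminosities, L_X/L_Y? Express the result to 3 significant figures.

L_X/L_Y ≈ 3050

ΔM = M_X − M_Y = -8.71
L_X/L_Y = 10^(−0.4 ΔM) = 10^3.484 = 3048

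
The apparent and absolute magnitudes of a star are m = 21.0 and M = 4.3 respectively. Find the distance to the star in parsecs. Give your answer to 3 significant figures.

d ≈ 21900 pc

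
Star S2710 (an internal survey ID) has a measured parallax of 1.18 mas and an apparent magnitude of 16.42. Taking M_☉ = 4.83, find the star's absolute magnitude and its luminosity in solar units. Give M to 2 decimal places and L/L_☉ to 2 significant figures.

d = 1/p = 1000/1.18 mas = 847.5 pc
M = m − 5 log₁₀ d + 5 = 16.42 − 5·2.9281 + 5 = 6.779
M − M_☉ = 6.779 − 4.83 = 1.949
L/L_☉ = 10^(−0.4 × 1.949) = 0.1660

M ≈ 6.78; L/L_☉ ≈ 0.17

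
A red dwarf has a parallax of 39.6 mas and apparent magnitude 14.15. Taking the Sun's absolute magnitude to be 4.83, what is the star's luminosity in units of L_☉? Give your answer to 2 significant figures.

L/L_☉ ≈ 1.2×10^-3

d = 1/p = 1000/39.6 mas = 25.25 pc
M = m − 5 log₁₀ d + 5 = 14.15 − 5·1.4023 + 5 = 12.138
M − M_☉ = 12.138 − 4.83 = 7.308
L/L_☉ = 10^(−0.4 × 7.308) = 1.193×10^-3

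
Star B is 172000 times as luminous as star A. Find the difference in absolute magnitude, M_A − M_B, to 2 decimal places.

M_A − M_B ≈ 13.09

Pogson: ΔM = −2.5 log₁₀(ratio) = −2.5 log₁₀(172000) = −2.5 × 5.2355 = -13.089
Star B is brighter so has the smaller magnitude: M_A − M_B is positive.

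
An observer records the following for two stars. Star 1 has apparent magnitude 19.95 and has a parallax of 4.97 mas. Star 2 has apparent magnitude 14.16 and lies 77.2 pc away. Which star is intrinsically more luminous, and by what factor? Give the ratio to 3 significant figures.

Star 1: p = 4.97 mas = 4.97×10^-3″ → d = 1/p = 201.2 pc
Star 1: M = m − 5 log₁₀ d + 5 = 19.95 − 5·2.3036 + 5 = 13.432
Star 2: M = m − 5 log₁₀ d + 5 = 14.16 − 5·1.8876 + 5 = 9.722
ΔM = M_1 − M_2 = 13.432 − (9.722) = 3.710; smaller M is more luminous → Star 2.
L ratio = 10^(0.4 |ΔM|) = 10^1.484 = 30.48

Star 2 is more luminous, by a factor of 30.5.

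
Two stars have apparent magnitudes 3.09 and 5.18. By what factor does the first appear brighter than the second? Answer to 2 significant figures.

Magnitude difference = -2.09
Flux ratio = 10^(−0.4 Δm) = 10^(−0.4 × -2.09) = 10^0.836 = 6.855

6.9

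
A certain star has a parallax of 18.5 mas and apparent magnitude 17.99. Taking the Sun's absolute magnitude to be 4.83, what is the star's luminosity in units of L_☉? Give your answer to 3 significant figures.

L/L_☉ ≈ 1.59×10^-4

d = 1/p = 1000/18.5 mas = 54.05 pc
M = m − 5 log₁₀ d + 5 = 17.99 − 5·1.7328 + 5 = 14.326
M − M_☉ = 14.326 − 4.83 = 9.496
L/L_☉ = 10^(−0.4 × 9.496) = 1.591×10^-4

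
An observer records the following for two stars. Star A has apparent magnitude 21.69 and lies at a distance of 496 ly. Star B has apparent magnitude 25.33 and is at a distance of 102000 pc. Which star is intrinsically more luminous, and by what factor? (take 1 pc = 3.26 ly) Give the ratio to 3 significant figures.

Star B is more luminous, by a factor of 15700.

Star A: d = 496 ly / 3.26 = 152.1 pc
Star A: M = m − 5 log₁₀ d + 5 = 21.69 − 5·2.1823 + 5 = 15.779
Star B: M = m − 5 log₁₀ d + 5 = 25.33 − 5·5.0086 + 5 = 5.287
ΔM = M_A − M_B = 15.779 − (5.287) = 10.492; smaller M is more luminous → Star B.
L ratio = 10^(0.4 |ΔM|) = 10^4.197 = 15730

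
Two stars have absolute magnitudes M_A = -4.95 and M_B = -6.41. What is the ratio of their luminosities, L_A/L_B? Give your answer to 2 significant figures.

ΔM = M_A − M_B = 1.46
L_A/L_B = 10^(−0.4 ΔM) = 10^-0.584 = 0.2606

L_A/L_B ≈ 0.26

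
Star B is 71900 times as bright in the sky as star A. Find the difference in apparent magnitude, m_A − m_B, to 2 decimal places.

Pogson: Δm = −2.5 log₁₀(ratio) = −2.5 log₁₀(71900) = −2.5 × 4.8567 = -12.142
Star B is brighter so has the smaller magnitude: m_A − m_B is positive.

m_A − m_B ≈ 12.14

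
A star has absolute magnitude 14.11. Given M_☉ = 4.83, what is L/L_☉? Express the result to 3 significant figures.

L/L_☉ ≈ 1.94×10^-4

M − M_☉ = 14.11 − 4.83 = 9.280
L/L_☉ = 10^(−0.4 (M − M_☉)) = 10^-3.712 = 1.941×10^-4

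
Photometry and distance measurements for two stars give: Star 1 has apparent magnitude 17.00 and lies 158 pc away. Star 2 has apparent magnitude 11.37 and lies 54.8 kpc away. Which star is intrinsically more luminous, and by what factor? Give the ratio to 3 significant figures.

Star 1: M = m − 5 log₁₀ d + 5 = 17.00 − 5·2.1987 + 5 = 11.007
Star 2: d = 54.8 kpc = 54800 pc
Star 2: M = m − 5 log₁₀ d + 5 = 11.37 − 5·4.7388 + 5 = -7.324
ΔM = M_1 − M_2 = 11.007 − (-7.324) = 18.331; smaller M is more luminous → Star 2.
L ratio = 10^(0.4 |ΔM|) = 10^7.332 = 2.149×10^7

Star 2 is more luminous, by a factor of 2.15×10^7.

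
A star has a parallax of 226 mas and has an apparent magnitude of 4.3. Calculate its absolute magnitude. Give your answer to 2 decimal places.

p = 226 mas = 0.226″ → d = 1/p = 4.425 pc
5 log₁₀(d/10 pc) = 5 log₁₀(4.425) − 5 = -1.771
M = m − 5 log₁₀(d/10) = 4.3 + 1.771 = 6.071

M ≈ 6.07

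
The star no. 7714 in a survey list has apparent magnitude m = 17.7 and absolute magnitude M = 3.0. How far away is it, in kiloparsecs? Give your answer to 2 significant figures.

d ≈ 8.7 kpc

μ = m − M = 14.700
m − M = 5 log₁₀ d − 5
log₁₀ d = (m − M)/5 + 1 = 3.9400
d = 10^3.9400 = 8710 pc
= 8.710 kpc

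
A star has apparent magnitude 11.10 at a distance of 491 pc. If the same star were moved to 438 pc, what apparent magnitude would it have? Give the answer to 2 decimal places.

Flux ∝ 1/d², so Δm = 5 log₁₀(d₂/d₁) = 5 log₁₀(438/491) = -0.248
m₂ = m₁ + Δm = 11.10 + (-0.248) = 10.852

m ≈ 10.85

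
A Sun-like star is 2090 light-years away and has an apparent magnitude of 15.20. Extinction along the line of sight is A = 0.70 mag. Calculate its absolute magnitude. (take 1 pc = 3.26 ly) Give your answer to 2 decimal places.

d = 2090 ly / 3.26 = 641.1 pc
5 log₁₀(d/10 pc) = 5 log₁₀(641.1) − 5 = 9.035
M = m − 5 log₁₀(d/10) − A = 15.20 − 9.035 − 0.70 = 5.465

M ≈ 5.47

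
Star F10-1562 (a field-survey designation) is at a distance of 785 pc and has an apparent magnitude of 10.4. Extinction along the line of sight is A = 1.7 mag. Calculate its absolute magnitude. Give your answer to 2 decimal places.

5 log₁₀(d/10 pc) = 5 log₁₀(785.0) − 5 = 9.474
M = m − 5 log₁₀(d/10) − A = 10.4 − 9.474 − 1.7 = -0.774

M ≈ -0.77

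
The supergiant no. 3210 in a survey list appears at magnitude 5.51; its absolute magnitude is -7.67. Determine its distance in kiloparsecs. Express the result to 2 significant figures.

d ≈ 4.3 kpc

μ = m − M = 13.180
m − M = 5 log₁₀ d − 5
log₁₀ d = (m − M)/5 + 1 = 3.6360
d = 10^3.6360 = 4325 pc
= 4.325 kpc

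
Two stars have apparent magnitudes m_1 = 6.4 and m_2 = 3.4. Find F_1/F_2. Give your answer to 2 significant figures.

F_1/F_2 ≈ 0.063

Δm = 6.4 − (3.4) = 3.0
Flux ratio = 10^(−0.4 Δm) = 10^(−0.4 × 3.0) = 10^-1.200 = 0.06310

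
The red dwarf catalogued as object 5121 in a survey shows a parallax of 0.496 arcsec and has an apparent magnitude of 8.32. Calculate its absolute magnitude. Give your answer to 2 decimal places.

M ≈ 11.80

d = 1/p = 1/0.496″ = 2.016 pc
5 log₁₀(d/10 pc) = 5 log₁₀(2.016) − 5 = -3.477
M = m − 5 log₁₀(d/10) = 8.32 + 3.477 = 11.797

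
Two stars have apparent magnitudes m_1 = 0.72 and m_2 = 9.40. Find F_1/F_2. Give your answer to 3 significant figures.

F_1/F_2 ≈ 2960

Magnitude difference = -8.68
Flux ratio = 10^(−0.4 Δm) = 10^(−0.4 × -8.68) = 10^3.472 = 2965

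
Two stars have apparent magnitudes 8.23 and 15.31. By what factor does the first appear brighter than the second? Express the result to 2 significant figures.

Δm = 8.23 − (15.31) = -7.08
Flux ratio = 10^(−0.4 Δm) = 10^(−0.4 × -7.08) = 10^2.832 = 679.2

680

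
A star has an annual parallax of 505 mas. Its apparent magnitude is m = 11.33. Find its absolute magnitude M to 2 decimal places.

M ≈ 14.85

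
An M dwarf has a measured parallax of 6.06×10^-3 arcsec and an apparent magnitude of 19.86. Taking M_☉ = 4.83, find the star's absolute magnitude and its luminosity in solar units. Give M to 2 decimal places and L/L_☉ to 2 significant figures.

d = 1/p = 1/6.06×10^-3″ = 165.0 pc
M = m − 5 log₁₀ d + 5 = 19.86 − 5·2.2175 + 5 = 13.772
M − M_☉ = 13.772 − 4.83 = 8.942
L/L_☉ = 10^(−0.4 × 8.942) = 2.649×10^-4

M ≈ 13.77; L/L_☉ ≈ 2.6×10^-4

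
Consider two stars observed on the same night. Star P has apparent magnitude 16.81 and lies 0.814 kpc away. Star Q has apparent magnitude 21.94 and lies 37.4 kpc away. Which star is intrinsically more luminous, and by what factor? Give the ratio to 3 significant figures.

Star P: d = 0.814 kpc = 814.0 pc
Star P: M = m − 5 log₁₀ d + 5 = 16.81 − 5·2.9106 + 5 = 7.257
Star Q: d = 37.4 kpc = 37400 pc
Star Q: M = m − 5 log₁₀ d + 5 = 21.94 − 5·4.5729 + 5 = 4.076
ΔM = M_P − M_Q = 7.257 − (4.076) = 3.181; smaller M is more luminous → Star Q.
L ratio = 10^(0.4 |ΔM|) = 10^1.272 = 18.73

Star Q is more luminous, by a factor of 18.7.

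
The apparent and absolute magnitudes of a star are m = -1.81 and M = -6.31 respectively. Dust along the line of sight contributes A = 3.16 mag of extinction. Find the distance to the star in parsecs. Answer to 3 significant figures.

d ≈ 18.5 pc

m − M = 5 log₁₀(d/10 pc) + A  ⇒  -1.81 − (-6.31) − 3.16 = 5 log₁₀(d/10)
1.340 = 5 log₁₀(d/10)
log₁₀ d = (m − M − A)/5 + 1 = 1.2680
d = 10^1.2680 = 18.54 pc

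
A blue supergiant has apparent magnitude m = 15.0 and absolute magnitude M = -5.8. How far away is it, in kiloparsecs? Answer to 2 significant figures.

d ≈ 140 kpc

Distance modulus: m − M = 15.0 − (-5.8) = 20.800
m − M = 5 log₁₀ d − 5
log₁₀ d = (m − M)/5 + 1 = 5.1600
d = 10^5.1600 = 144500 pc
= 144.5 kpc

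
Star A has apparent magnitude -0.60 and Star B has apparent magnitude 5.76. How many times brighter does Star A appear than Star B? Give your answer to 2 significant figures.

350

Δm = -0.60 − (5.76) = -6.36
Flux ratio = 10^(−0.4 Δm) = 10^(−0.4 × -6.36) = 10^2.544 = 349.9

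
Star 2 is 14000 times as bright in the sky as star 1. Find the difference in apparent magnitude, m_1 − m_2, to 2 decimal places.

Pogson: Δm = −2.5 log₁₀(ratio) = −2.5 log₁₀(14000) = −2.5 × 4.1461 = -10.365
Star 2 is brighter so has the smaller magnitude: m_1 − m_2 is positive.

m_1 − m_2 ≈ 10.37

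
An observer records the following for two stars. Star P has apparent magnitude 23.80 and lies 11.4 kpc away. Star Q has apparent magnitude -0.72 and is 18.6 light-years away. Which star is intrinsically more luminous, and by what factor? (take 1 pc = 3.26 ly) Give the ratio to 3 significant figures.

Star Q is more luminous, by a factor of 1610.

Star P: d = 11.4 kpc = 11400 pc
Star P: M = m − 5 log₁₀ d + 5 = 23.80 − 5·4.0569 + 5 = 8.515
Star Q: d = 18.6 ly / 3.26 = 5.706 pc
Star Q: M = m − 5 log₁₀ d + 5 = -0.72 − 5·0.7563 + 5 = 0.499
ΔM = M_P − M_Q = 8.515 − (0.499) = 8.017; smaller M is more luminous → Star Q.
L ratio = 10^(0.4 |ΔM|) = 10^3.207 = 1610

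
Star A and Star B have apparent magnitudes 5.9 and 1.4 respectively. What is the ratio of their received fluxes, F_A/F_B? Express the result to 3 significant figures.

Magnitude difference = 4.5
Flux ratio = 10^(−0.4 Δm) = 10^(−0.4 × 4.5) = 10^-1.800 = 0.01585

F_A/F_B ≈ 0.0158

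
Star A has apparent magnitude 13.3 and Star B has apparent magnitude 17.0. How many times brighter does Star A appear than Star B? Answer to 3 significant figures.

Δm = 13.3 − (17.0) = -3.7
Flux ratio = 10^(−0.4 Δm) = 10^(−0.4 × -3.7) = 10^1.480 = 30.20

30.2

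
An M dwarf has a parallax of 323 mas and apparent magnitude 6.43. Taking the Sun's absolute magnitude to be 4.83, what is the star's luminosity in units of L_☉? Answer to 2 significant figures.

L/L_☉ ≈ 0.022

d = 1/p = 1000/323 mas = 3.096 pc
M = m − 5 log₁₀ d + 5 = 6.43 − 5·0.4908 + 5 = 8.976
M − M_☉ = 8.976 − 4.83 = 4.146
L/L_☉ = 10^(−0.4 × 4.146) = 0.02196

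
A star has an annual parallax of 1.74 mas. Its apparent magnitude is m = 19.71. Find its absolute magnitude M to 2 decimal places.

M ≈ 10.91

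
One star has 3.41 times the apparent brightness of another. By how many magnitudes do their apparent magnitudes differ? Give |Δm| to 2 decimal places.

Pogson: Δm = −2.5 log₁₀(ratio) = −2.5 log₁₀(3.41) = −2.5 × 0.5328 = -1.332

|Δm| ≈ 1.33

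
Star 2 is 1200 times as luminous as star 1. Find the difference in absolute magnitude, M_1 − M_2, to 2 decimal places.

Pogson: ΔM = −2.5 log₁₀(ratio) = −2.5 log₁₀(1200) = −2.5 × 3.0792 = -7.698
Star 2 is brighter so has the smaller magnitude: M_1 − M_2 is positive.

M_1 − M_2 ≈ 7.70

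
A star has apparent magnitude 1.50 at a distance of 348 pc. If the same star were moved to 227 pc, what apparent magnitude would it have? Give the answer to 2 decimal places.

m ≈ 0.57

Flux ∝ 1/d², so Δm = 5 log₁₀(d₂/d₁) = 5 log₁₀(227/348) = -0.928
m₂ = m₁ + Δm = 1.50 + (-0.928) = 0.572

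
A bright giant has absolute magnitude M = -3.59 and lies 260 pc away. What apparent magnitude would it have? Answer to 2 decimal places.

m ≈ 3.48

m = M + 5 log₁₀ d − 5 = -3.59 + 5·2.4150 − 5 = 3.485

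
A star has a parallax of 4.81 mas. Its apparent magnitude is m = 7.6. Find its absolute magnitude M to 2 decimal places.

M ≈ 1.01

p = 4.81 mas = 4.81×10^-3″ → d = 1/p = 207.9 pc
5 log₁₀(d/10 pc) = 5 log₁₀(207.9) − 5 = 6.589
M = m − 5 log₁₀(d/10) = 7.6 − 6.589 = 1.011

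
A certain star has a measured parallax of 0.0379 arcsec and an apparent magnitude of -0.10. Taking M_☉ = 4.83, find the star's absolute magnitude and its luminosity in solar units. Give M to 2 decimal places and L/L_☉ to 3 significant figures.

d = 1/p = 1/0.0379″ = 26.39 pc
M = m − 5 log₁₀ d + 5 = -0.10 − 5·1.4214 + 5 = -2.207
M − M_☉ = -2.207 − 4.83 = -7.037
L/L_☉ = 10^(−0.4 × -7.037) = 652.7

M ≈ -2.21; L/L_☉ ≈ 653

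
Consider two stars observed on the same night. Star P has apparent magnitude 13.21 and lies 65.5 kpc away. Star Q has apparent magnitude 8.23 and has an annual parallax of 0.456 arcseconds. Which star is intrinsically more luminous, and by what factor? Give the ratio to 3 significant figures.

Star P: d = 65.5 kpc = 65500 pc
Star P: M = m − 5 log₁₀ d + 5 = 13.21 − 5·4.8162 + 5 = -5.871
Star Q: d = 1/p = 1/0.456″ = 2.193 pc
Star Q: M = m − 5 log₁₀ d + 5 = 8.23 − 5·0.3410 + 5 = 11.525
ΔM = M_P − M_Q = -5.871 − (11.525) = -17.396; smaller M is more luminous → Star P.
L ratio = 10^(0.4 |ΔM|) = 10^6.958 = 9.087×10^6

Star P is more luminous, by a factor of 9.09×10^6.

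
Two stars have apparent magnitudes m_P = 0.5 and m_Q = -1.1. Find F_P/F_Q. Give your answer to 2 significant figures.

Δm = 0.5 − (-1.1) = 1.6
Flux ratio = 10^(−0.4 Δm) = 10^(−0.4 × 1.6) = 10^-0.640 = 0.2291

F_P/F_Q ≈ 0.23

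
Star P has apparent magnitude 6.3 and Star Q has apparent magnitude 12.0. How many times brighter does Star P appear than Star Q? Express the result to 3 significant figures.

191

Magnitude difference = -5.7
Flux ratio = 10^(−0.4 Δm) = 10^(−0.4 × -5.7) = 10^2.280 = 190.5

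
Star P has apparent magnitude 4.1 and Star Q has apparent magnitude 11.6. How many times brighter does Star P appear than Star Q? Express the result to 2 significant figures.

1000

Magnitude difference = -7.5
Flux ratio = 10^(−0.4 Δm) = 10^(−0.4 × -7.5) = 10^3.000 = 1000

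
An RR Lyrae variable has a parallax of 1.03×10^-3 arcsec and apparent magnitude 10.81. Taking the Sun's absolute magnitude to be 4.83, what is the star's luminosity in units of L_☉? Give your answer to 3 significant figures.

d = 1/p = 1/1.03×10^-3″ = 970.9 pc
M = m − 5 log₁₀ d + 5 = 10.81 − 5·2.9872 + 5 = 0.874
M − M_☉ = 0.874 − 4.83 = -3.956
L/L_☉ = 10^(−0.4 × -3.956) = 38.22

L/L_☉ ≈ 38.2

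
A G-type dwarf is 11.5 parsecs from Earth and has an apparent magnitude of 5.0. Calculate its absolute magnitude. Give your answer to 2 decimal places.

5 log₁₀(d/10 pc) = 5 log₁₀(11.50) − 5 = 0.303
M = m − 5 log₁₀(d/10) = 5.0 − 0.303 = 4.697

M ≈ 4.70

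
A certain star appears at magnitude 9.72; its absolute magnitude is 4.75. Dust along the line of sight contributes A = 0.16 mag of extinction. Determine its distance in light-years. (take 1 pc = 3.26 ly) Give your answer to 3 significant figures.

m − M = 5 log₁₀(d/10 pc) + A  ⇒  9.72 − (4.75) − 0.16 = 5 log₁₀(d/10)
4.810 = 5 log₁₀(d/10)
log₁₀ d = (m − M − A)/5 + 1 = 1.9620
d = 10^1.9620 = 91.62 pc
= 298.7 ly

d ≈ 299 ly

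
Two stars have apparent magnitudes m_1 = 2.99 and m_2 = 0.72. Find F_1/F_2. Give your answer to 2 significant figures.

F_1/F_2 ≈ 0.12

Δm = 2.99 − (0.72) = 2.27
Flux ratio = 10^(−0.4 Δm) = 10^(−0.4 × 2.27) = 10^-0.908 = 0.1236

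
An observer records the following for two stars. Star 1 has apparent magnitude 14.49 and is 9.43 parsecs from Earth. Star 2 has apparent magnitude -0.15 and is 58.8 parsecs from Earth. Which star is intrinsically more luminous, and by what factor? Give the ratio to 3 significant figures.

Star 2 is more luminous, by a factor of 2.79×10^7.

Star 1: M = m − 5 log₁₀ d + 5 = 14.49 − 5·0.9745 + 5 = 14.617
Star 2: M = m − 5 log₁₀ d + 5 = -0.15 − 5·1.7694 + 5 = -3.997
ΔM = M_1 − M_2 = 14.617 − (-3.997) = 18.614; smaller M is more luminous → Star 2.
L ratio = 10^(0.4 |ΔM|) = 10^7.446 = 2.791×10^7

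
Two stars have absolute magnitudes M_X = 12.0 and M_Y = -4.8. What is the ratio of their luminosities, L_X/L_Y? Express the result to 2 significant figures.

ΔM = M_X − M_Y = 16.8
L_X/L_Y = 10^(−0.4 ΔM) = 10^-6.720 = 1.905×10^-7

L_X/L_Y ≈ 1.9×10^-7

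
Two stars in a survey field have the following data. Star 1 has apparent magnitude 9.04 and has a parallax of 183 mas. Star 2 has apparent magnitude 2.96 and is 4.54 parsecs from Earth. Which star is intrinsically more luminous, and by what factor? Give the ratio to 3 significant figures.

Star 2 is more luminous, by a factor of 187.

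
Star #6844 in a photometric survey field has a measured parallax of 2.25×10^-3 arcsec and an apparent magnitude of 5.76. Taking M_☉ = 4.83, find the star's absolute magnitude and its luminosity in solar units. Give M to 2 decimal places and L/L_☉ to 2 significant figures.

d = 1/p = 1/2.25×10^-3″ = 444.4 pc
M = m − 5 log₁₀ d + 5 = 5.76 − 5·2.6478 + 5 = -2.479
M − M_☉ = -2.479 − 4.83 = -7.309
L/L_☉ = 10^(−0.4 × -7.309) = 838.8

M ≈ -2.48; L/L_☉ ≈ 840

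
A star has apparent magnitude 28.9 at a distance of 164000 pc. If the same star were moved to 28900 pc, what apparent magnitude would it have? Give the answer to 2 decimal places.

m ≈ 25.13

Flux ∝ 1/d², so Δm = 5 log₁₀(d₂/d₁) = 5 log₁₀(28900/164000) = -3.770
m₂ = m₁ + Δm = 28.9 + (-3.770) = 25.130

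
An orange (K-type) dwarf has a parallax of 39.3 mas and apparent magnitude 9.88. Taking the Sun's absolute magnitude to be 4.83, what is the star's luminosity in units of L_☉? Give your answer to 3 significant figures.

L/L_☉ ≈ 0.0618

d = 1/p = 1000/39.3 mas = 25.45 pc
M = m − 5 log₁₀ d + 5 = 9.88 − 5·1.4056 + 5 = 7.852
M − M_☉ = 7.852 − 4.83 = 3.022
L/L_☉ = 10^(−0.4 × 3.022) = 0.06183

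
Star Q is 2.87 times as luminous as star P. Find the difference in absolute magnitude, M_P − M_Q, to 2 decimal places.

Pogson: ΔM = −2.5 log₁₀(ratio) = −2.5 log₁₀(2.87) = −2.5 × 0.4579 = -1.145
Star Q is brighter so has the smaller magnitude: M_P − M_Q is positive.

M_P − M_Q ≈ 1.14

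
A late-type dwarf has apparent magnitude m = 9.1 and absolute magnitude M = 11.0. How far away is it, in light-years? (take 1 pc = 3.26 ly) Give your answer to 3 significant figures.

d ≈ 13.6 ly

Distance modulus: m − M = 9.1 − (11.0) = -1.900
m − M = 5 log₁₀ d − 5
log₁₀ d = (m − M)/5 + 1 = 0.6200
d = 10^0.6200 = 4.169 pc
= 13.59 ly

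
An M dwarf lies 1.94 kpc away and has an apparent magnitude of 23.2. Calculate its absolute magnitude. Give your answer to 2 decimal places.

M ≈ 11.76

d = 1.94 kpc = 1940 pc
5 log₁₀(d/10 pc) = 5 log₁₀(1940) − 5 = 11.439
M = m − 5 log₁₀(d/10) = 23.2 − 11.439 = 11.761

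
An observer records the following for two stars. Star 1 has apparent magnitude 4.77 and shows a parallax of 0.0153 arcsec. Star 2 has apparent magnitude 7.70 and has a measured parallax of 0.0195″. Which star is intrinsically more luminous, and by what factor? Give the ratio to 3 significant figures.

Star 1 is more luminous, by a factor of 24.1.

Star 1: d = 1/p = 1/0.0153″ = 65.36 pc
Star 1: M = m − 5 log₁₀ d + 5 = 4.77 − 5·1.8153 + 5 = 0.693
Star 2: d = 1/p = 1/0.0195″ = 51.28 pc
Star 2: M = m − 5 log₁₀ d + 5 = 7.70 − 5·1.7100 + 5 = 4.150
ΔM = M_1 − M_2 = 0.693 − (4.150) = -3.457; smaller M is more luminous → Star 1.
L ratio = 10^(0.4 |ΔM|) = 10^1.383 = 24.14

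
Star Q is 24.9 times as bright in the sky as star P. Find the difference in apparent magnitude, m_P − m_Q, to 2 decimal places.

m_P − m_Q ≈ 3.49

Pogson: Δm = −2.5 log₁₀(ratio) = −2.5 log₁₀(24.9) = −2.5 × 1.3962 = -3.490
Star Q is brighter so has the smaller magnitude: m_P − m_Q is positive.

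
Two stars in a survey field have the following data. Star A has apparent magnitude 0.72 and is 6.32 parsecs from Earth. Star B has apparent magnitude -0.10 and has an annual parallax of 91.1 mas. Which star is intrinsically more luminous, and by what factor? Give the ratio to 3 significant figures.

Star B is more luminous, by a factor of 6.42.

Star A: M = m − 5 log₁₀ d + 5 = 0.72 − 5·0.8007 + 5 = 1.716
Star B: p = 91.1 mas = 0.0911″ → d = 1/p = 10.98 pc
Star B: M = m − 5 log₁₀ d + 5 = -0.10 − 5·1.0405 + 5 = -0.302
ΔM = M_A − M_B = 1.716 − (-0.302) = 2.019; smaller M is more luminous → Star B.
L ratio = 10^(0.4 |ΔM|) = 10^0.808 = 6.420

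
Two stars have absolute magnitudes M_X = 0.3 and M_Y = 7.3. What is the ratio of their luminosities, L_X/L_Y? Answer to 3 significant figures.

L_X/L_Y ≈ 631

ΔM = M_X − M_Y = -7.0
L_X/L_Y = 10^(−0.4 ΔM) = 10^2.800 = 631.0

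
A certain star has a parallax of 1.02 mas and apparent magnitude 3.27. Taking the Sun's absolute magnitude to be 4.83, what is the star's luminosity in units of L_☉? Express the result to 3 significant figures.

d = 1/p = 1000/1.02 mas = 980.4 pc
M = m − 5 log₁₀ d + 5 = 3.27 − 5·2.9914 + 5 = -6.687
M − M_☉ = -6.687 − 4.83 = -11.517
L/L_☉ = 10^(−0.4 × -11.517) = 40440

L/L_☉ ≈ 40400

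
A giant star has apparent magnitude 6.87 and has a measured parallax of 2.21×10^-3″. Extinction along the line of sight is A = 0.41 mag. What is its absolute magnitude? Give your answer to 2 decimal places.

d = 1/p = 1/2.21×10^-3″ = 452.5 pc
5 log₁₀(d/10 pc) = 5 log₁₀(452.5) − 5 = 8.278
M = m − 5 log₁₀(d/10) − A = 6.87 − 8.278 − 0.41 = -1.818

M ≈ -1.82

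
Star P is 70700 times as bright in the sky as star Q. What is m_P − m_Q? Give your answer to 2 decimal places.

Pogson: Δm = −2.5 log₁₀(ratio) = −2.5 log₁₀(70700) = −2.5 × 4.8494 = -12.124
Star P is brighter, so it has the smaller magnitude: the difference is negative.

m_P − m_Q ≈ -12.12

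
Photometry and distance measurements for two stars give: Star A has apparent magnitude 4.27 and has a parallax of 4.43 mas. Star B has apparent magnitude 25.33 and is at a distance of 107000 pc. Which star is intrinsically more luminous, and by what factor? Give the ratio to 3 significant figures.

Star A is more luminous, by a factor of 1180.

Star A: p = 4.43 mas = 4.43×10^-3″ → d = 1/p = 225.7 pc
Star A: M = m − 5 log₁₀ d + 5 = 4.27 − 5·2.3536 + 5 = -2.498
Star B: M = m − 5 log₁₀ d + 5 = 25.33 − 5·5.0294 + 5 = 5.183
ΔM = M_A − M_B = -2.498 − (5.183) = -7.681; smaller M is more luminous → Star A.
L ratio = 10^(0.4 |ΔM|) = 10^3.072 = 1181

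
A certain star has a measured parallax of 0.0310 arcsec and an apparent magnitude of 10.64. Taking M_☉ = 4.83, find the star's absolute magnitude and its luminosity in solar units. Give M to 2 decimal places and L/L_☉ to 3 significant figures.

d = 1/p = 1/0.0310″ = 32.26 pc
M = m − 5 log₁₀ d + 5 = 10.64 − 5·1.5086 + 5 = 8.097
M − M_☉ = 8.097 − 4.83 = 3.267
L/L_☉ = 10^(−0.4 × 3.267) = 0.04935

M ≈ 8.10; L/L_☉ ≈ 0.0493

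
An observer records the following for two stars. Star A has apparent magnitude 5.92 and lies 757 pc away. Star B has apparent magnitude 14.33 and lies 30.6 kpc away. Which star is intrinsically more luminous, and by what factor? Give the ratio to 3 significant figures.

Star A is more luminous, by a factor of 1.41.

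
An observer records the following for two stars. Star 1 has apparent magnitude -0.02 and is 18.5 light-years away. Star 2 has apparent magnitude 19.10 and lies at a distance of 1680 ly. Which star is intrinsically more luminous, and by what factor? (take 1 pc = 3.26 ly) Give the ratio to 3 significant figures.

Star 1: d = 18.5 ly / 3.26 = 5.675 pc
Star 1: M = m − 5 log₁₀ d + 5 = -0.02 − 5·0.7540 + 5 = 1.210
Star 2: d = 1680 ly / 3.26 = 515.3 pc
Star 2: M = m − 5 log₁₀ d + 5 = 19.10 − 5·2.7121 + 5 = 10.540
ΔM = M_1 − M_2 = 1.210 − (10.540) = -9.329; smaller M is more luminous → Star 1.
L ratio = 10^(0.4 |ΔM|) = 10^3.732 = 5392

Star 1 is more luminous, by a factor of 5390.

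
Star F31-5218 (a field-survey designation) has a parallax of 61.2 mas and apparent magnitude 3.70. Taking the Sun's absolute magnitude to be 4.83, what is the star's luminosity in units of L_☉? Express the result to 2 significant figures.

d = 1/p = 1000/61.2 mas = 16.34 pc
M = m − 5 log₁₀ d + 5 = 3.70 − 5·1.2132 + 5 = 2.634
M − M_☉ = 2.634 − 4.83 = -2.196
L/L_☉ = 10^(−0.4 × -2.196) = 7.560

L/L_☉ ≈ 7.6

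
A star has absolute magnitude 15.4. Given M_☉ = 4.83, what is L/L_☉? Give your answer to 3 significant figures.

L/L_☉ ≈ 5.92×10^-5

M − M_☉ = 15.4 − 4.83 = 10.570
L/L_☉ = 10^(−0.4 (M − M_☉)) = 10^-4.228 = 5.916×10^-5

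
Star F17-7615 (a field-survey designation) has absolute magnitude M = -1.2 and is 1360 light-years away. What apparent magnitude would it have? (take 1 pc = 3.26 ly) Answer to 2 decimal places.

d = 1360 ly / 3.26 = 417.2 pc
m = M + 5 log₁₀ d − 5 = -1.2 + 5·2.6203 − 5 = 6.902

m ≈ 6.90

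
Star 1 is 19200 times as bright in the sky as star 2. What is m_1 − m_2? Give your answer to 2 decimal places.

Pogson: Δm = −2.5 log₁₀(ratio) = −2.5 log₁₀(19200) = −2.5 × 4.2833 = -10.708
Star 1 is brighter, so it has the smaller magnitude: the difference is negative.

m_1 − m_2 ≈ -10.71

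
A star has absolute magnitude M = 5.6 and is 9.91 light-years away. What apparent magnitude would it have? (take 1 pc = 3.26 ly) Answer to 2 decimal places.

d = 9.91 ly / 3.26 = 3.040 pc
m = M + 5 log₁₀ d − 5 = 5.6 + 5·0.4829 − 5 = 3.014

m ≈ 3.01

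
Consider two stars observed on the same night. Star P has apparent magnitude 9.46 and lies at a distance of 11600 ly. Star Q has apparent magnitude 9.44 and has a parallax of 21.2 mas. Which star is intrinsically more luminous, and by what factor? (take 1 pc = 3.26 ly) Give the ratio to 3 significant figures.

Star P: d = 11600 ly / 3.26 = 3558 pc
Star P: M = m − 5 log₁₀ d + 5 = 9.46 − 5·3.5512 + 5 = -3.296
Star Q: p = 21.2 mas = 0.0212″ → d = 1/p = 47.17 pc
Star Q: M = m − 5 log₁₀ d + 5 = 9.44 − 5·1.6737 + 5 = 6.072
ΔM = M_P − M_Q = -3.296 − (6.072) = -9.368; smaller M is more luminous → Star P.
L ratio = 10^(0.4 |ΔM|) = 10^3.747 = 5587

Star P is more luminous, by a factor of 5590.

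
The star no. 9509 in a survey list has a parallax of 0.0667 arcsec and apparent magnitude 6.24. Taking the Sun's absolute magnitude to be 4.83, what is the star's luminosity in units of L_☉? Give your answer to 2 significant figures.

L/L_☉ ≈ 0.61

d = 1/p = 1/0.0667″ = 14.99 pc
M = m − 5 log₁₀ d + 5 = 6.24 − 5·1.1759 + 5 = 5.361
M − M_☉ = 5.361 − 4.83 = 0.531
L/L_☉ = 10^(−0.4 × 0.531) = 0.6134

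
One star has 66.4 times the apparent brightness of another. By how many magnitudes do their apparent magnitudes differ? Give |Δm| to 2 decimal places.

|Δm| ≈ 4.56

Pogson: Δm = −2.5 log₁₀(ratio) = −2.5 log₁₀(66.4) = −2.5 × 1.8222 = -4.555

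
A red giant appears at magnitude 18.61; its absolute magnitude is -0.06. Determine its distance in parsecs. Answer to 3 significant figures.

Distance modulus: m − M = 18.61 − (-0.06) = 18.670
m − M = 5 log₁₀ d − 5
log₁₀ d = (m − M)/5 + 1 = 4.7340
d = 10^4.7340 = 54200 pc

d ≈ 54200 pc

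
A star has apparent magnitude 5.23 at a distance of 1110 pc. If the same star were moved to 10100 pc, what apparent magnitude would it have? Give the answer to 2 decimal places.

m ≈ 10.02

Flux ∝ 1/d², so Δm = 5 log₁₀(d₂/d₁) = 5 log₁₀(10100/1110) = 4.795
m₂ = m₁ + Δm = 5.23 + (4.795) = 10.025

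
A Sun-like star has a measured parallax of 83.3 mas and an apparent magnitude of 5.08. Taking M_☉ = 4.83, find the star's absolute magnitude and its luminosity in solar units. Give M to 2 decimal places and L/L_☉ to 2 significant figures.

M ≈ 4.68; L/L_☉ ≈ 1.1

d = 1/p = 1000/83.3 mas = 12.00 pc
M = m − 5 log₁₀ d + 5 = 5.08 − 5·1.0794 + 5 = 4.683
M − M_☉ = 4.683 − 4.83 = -0.147
L/L_☉ = 10^(−0.4 × -0.147) = 1.145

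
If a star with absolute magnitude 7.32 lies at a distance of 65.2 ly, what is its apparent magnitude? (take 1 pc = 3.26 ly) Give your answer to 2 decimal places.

m ≈ 8.83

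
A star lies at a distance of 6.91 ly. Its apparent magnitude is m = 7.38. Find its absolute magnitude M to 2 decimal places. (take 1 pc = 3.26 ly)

d = 6.91 ly / 3.26 = 2.120 pc
5 log₁₀(d/10 pc) = 5 log₁₀(2.120) − 5 = -3.369
M = m − 5 log₁₀(d/10) = 7.38 + 3.369 = 10.749

M ≈ 10.75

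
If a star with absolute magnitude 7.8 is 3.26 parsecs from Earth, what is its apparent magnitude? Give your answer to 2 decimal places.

m = M + 5 log₁₀ d − 5 = 7.8 + 5·0.5132 − 5 = 5.366

m ≈ 5.37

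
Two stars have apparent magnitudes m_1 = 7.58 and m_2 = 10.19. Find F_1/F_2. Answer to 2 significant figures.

Δm = 7.58 − (10.19) = -2.61
Flux ratio = 10^(−0.4 Δm) = 10^(−0.4 × -2.61) = 10^1.044 = 11.07

F_1/F_2 ≈ 11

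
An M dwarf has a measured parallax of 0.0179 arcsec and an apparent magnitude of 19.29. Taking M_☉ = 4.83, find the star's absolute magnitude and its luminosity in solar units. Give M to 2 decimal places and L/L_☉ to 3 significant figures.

M ≈ 15.55; L/L_☉ ≈ 5.13×10^-5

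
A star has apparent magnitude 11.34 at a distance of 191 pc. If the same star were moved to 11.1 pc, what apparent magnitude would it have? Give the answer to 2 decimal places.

Flux ∝ 1/d², so Δm = 5 log₁₀(d₂/d₁) = 5 log₁₀(11.1/191) = -6.179
m₂ = m₁ + Δm = 11.34 + (-6.179) = 5.161

m ≈ 5.16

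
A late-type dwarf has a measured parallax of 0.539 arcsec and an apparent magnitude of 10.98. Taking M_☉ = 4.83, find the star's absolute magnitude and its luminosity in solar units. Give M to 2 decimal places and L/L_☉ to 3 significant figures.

M ≈ 14.64; L/L_☉ ≈ 1.19×10^-4

d = 1/p = 1/0.539″ = 1.855 pc
M = m − 5 log₁₀ d + 5 = 10.98 − 5·0.2684 + 5 = 14.638
M − M_☉ = 14.638 − 4.83 = 9.808
L/L_☉ = 10^(−0.4 × 9.808) = 1.194×10^-4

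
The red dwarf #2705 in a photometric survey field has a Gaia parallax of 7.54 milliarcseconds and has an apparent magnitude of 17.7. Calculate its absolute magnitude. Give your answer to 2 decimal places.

p = 7.54 mas = 7.54×10^-3″ → d = 1/p = 132.6 pc
5 log₁₀(d/10 pc) = 5 log₁₀(132.6) − 5 = 5.613
M = m − 5 log₁₀(d/10) = 17.7 − 5.613 = 12.087

M ≈ 12.09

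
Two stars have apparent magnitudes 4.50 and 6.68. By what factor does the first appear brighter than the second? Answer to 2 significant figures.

Magnitude difference = -2.18
Flux ratio = 10^(−0.4 Δm) = 10^(−0.4 × -2.18) = 10^0.872 = 7.447

7.4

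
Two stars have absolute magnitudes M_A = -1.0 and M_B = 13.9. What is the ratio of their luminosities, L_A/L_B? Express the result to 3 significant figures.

ΔM = M_A − M_B = -14.9
L_A/L_B = 10^(−0.4 ΔM) = 10^5.960 = 912000

L_A/L_B ≈ 912000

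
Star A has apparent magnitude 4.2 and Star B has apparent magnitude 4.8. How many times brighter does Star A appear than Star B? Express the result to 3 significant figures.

Magnitude difference = -0.6
Flux ratio = 10^(−0.4 Δm) = 10^(−0.4 × -0.6) = 10^0.240 = 1.738

1.74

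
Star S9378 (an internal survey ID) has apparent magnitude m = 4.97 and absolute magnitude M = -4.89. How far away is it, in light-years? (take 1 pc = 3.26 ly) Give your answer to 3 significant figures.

μ = m − M = 9.860
m − M = 5 log₁₀ d − 5
log₁₀ d = (m − M)/5 + 1 = 2.9720
d = 10^2.9720 = 937.6 pc
= 3056 ly

d ≈ 3060 ly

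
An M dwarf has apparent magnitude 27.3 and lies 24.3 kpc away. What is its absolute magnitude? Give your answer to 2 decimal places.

M ≈ 10.37

d = 24.3 kpc = 24300 pc
5 log₁₀(d/10 pc) = 5 log₁₀(24300) − 5 = 16.928
M = m − 5 log₁₀(d/10) = 27.3 − 16.928 = 10.372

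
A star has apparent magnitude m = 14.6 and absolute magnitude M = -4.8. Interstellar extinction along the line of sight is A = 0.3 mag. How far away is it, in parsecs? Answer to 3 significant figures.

d ≈ 66100 pc

m − M = 5 log₁₀(d/10 pc) + A  ⇒  14.6 − (-4.8) − 0.3 = 5 log₁₀(d/10)
19.100 = 5 log₁₀(d/10)
log₁₀ d = (m − M − A)/5 + 1 = 4.8200
d = 10^4.8200 = 66070 pc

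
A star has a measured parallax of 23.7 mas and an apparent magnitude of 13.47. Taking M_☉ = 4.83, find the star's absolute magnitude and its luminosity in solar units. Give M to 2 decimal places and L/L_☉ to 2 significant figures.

M ≈ 10.34; L/L_☉ ≈ 6.2×10^-3

d = 1/p = 1000/23.7 mas = 42.19 pc
M = m − 5 log₁₀ d + 5 = 13.47 − 5·1.6253 + 5 = 10.344
M − M_☉ = 10.344 − 4.83 = 5.514
L/L_☉ = 10^(−0.4 × 5.514) = 6.230×10^-3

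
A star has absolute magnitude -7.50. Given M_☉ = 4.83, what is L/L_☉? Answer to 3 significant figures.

M − M_☉ = -7.50 − 4.83 = -12.330
L/L_☉ = 10^(−0.4 (M − M_☉)) = 10^4.932 = 85510

L/L_☉ ≈ 85500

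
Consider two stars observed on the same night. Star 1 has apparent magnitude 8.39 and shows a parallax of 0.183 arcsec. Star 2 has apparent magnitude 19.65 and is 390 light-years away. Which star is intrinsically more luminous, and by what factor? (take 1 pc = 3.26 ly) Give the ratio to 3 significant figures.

Star 1: d = 1/p = 1/0.183″ = 5.464 pc
Star 1: M = m − 5 log₁₀ d + 5 = 8.39 − 5·0.7375 + 5 = 9.702
Star 2: d = 390 ly / 3.26 = 119.6 pc
Star 2: M = m − 5 log₁₀ d + 5 = 19.65 − 5·2.0778 + 5 = 14.261
ΔM = M_1 − M_2 = 9.702 − (14.261) = -4.559; smaller M is more luminous → Star 1.
L ratio = 10^(0.4 |ΔM|) = 10^1.823 = 66.59

Star 1 is more luminous, by a factor of 66.6.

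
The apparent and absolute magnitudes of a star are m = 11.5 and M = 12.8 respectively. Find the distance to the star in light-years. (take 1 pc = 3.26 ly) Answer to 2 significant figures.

μ = m − M = -1.300
m − M = 5 log₁₀ d − 5
log₁₀ d = (m − M)/5 + 1 = 0.7400
d = 10^0.7400 = 5.495 pc
= 17.92 ly

d ≈ 18 ly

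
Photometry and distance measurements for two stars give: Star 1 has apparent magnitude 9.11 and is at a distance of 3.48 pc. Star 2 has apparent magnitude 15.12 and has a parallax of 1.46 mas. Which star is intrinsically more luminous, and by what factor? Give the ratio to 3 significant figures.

Star 2 is more luminous, by a factor of 153.

Star 1: M = m − 5 log₁₀ d + 5 = 9.11 − 5·0.5416 + 5 = 11.402
Star 2: p = 1.46 mas = 1.46×10^-3″ → d = 1/p = 684.9 pc
Star 2: M = m − 5 log₁₀ d + 5 = 15.12 − 5·2.8356 + 5 = 5.942
ΔM = M_1 − M_2 = 11.402 − (5.942) = 5.460; smaller M is more luminous → Star 2.
L ratio = 10^(0.4 |ΔM|) = 10^2.184 = 152.8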